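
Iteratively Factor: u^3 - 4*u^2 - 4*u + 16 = (u + 2)*(u^2 - 6*u + 8) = (u - 2)*(u + 2)*(u - 4)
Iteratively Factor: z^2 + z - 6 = (z + 3)*(z - 2)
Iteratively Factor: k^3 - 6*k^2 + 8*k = (k)*(k^2 - 6*k + 8) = k*(k - 2)*(k - 4)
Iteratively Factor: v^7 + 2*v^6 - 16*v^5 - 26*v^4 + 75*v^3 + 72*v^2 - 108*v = (v - 2)*(v^6 + 4*v^5 - 8*v^4 - 42*v^3 - 9*v^2 + 54*v) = (v - 2)*(v + 2)*(v^5 + 2*v^4 - 12*v^3 - 18*v^2 + 27*v) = (v - 3)*(v - 2)*(v + 2)*(v^4 + 5*v^3 + 3*v^2 - 9*v) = (v - 3)*(v - 2)*(v + 2)*(v + 3)*(v^3 + 2*v^2 - 3*v) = (v - 3)*(v - 2)*(v - 1)*(v + 2)*(v + 3)*(v^2 + 3*v) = (v - 3)*(v - 2)*(v - 1)*(v + 2)*(v + 3)^2*(v)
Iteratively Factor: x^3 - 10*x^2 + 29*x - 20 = (x - 1)*(x^2 - 9*x + 20) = (x - 5)*(x - 1)*(x - 4)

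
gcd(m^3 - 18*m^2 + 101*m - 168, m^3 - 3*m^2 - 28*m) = m - 7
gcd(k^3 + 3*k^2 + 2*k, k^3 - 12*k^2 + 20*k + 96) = k + 2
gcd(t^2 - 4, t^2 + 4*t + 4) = t + 2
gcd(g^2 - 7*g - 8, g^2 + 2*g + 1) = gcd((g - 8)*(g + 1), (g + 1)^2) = g + 1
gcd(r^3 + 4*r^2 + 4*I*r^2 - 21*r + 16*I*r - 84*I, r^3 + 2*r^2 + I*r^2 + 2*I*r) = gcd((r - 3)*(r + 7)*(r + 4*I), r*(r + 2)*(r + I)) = 1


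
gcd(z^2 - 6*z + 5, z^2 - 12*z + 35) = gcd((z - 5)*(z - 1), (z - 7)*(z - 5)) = z - 5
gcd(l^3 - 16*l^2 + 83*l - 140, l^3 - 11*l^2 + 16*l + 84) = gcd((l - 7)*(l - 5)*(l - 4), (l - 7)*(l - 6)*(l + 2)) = l - 7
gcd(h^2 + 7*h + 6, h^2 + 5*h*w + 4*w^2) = 1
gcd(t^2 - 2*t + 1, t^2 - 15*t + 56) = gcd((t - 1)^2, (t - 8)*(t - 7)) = 1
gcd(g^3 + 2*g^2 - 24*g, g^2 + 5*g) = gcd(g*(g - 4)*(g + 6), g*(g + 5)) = g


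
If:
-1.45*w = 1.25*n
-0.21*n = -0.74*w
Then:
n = 0.00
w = 0.00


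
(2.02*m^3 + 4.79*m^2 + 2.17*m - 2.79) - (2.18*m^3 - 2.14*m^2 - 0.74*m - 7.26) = -0.16*m^3 + 6.93*m^2 + 2.91*m + 4.47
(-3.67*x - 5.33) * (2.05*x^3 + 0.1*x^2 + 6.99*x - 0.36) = -7.5235*x^4 - 11.2935*x^3 - 26.1863*x^2 - 35.9355*x + 1.9188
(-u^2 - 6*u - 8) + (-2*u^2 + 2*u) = -3*u^2 - 4*u - 8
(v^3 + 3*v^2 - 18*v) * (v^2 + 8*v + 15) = v^5 + 11*v^4 + 21*v^3 - 99*v^2 - 270*v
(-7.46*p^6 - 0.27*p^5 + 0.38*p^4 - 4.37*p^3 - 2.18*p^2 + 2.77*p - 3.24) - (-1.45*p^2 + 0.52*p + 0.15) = -7.46*p^6 - 0.27*p^5 + 0.38*p^4 - 4.37*p^3 - 0.73*p^2 + 2.25*p - 3.39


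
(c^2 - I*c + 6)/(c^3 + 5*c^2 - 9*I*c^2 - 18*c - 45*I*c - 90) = (c + 2*I)/(c^2 + c*(5 - 6*I) - 30*I)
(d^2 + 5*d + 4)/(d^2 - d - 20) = (d + 1)/(d - 5)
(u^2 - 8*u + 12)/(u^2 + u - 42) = (u - 2)/(u + 7)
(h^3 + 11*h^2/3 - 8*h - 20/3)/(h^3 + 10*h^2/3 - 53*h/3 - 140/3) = (3*h^2 - 4*h - 4)/(3*h^2 - 5*h - 28)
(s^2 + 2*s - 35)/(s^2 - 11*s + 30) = (s + 7)/(s - 6)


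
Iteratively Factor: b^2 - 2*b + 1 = (b - 1)*(b - 1)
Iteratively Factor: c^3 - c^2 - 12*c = (c + 3)*(c^2 - 4*c) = (c - 4)*(c + 3)*(c)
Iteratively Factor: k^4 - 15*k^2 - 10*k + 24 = (k - 4)*(k^3 + 4*k^2 + k - 6) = (k - 4)*(k + 3)*(k^2 + k - 2) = (k - 4)*(k - 1)*(k + 3)*(k + 2)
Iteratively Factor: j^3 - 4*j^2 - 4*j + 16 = (j + 2)*(j^2 - 6*j + 8) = (j - 2)*(j + 2)*(j - 4)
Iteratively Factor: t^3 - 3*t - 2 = (t + 1)*(t^2 - t - 2) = (t + 1)^2*(t - 2)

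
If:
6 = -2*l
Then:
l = -3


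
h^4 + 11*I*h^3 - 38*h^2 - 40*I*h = h*(h + 2*I)*(h + 4*I)*(h + 5*I)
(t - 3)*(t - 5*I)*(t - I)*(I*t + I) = I*t^4 + 6*t^3 - 2*I*t^3 - 12*t^2 - 8*I*t^2 - 18*t + 10*I*t + 15*I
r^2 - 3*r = r*(r - 3)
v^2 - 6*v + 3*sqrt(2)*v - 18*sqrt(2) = (v - 6)*(v + 3*sqrt(2))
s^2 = s^2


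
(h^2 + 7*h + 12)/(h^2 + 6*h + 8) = (h + 3)/(h + 2)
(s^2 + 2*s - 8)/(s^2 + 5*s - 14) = (s + 4)/(s + 7)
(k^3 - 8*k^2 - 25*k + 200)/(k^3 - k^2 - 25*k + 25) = (k - 8)/(k - 1)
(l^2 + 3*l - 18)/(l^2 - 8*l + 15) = (l + 6)/(l - 5)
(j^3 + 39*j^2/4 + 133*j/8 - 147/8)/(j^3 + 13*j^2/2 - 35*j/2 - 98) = (j - 3/4)/(j - 4)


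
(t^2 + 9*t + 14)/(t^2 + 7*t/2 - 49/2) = 2*(t + 2)/(2*t - 7)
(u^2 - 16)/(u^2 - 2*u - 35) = (16 - u^2)/(-u^2 + 2*u + 35)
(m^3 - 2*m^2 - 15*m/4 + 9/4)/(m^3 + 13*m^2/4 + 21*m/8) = 2*(2*m^2 - 7*m + 3)/(m*(4*m + 7))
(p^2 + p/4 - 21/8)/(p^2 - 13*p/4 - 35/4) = (p - 3/2)/(p - 5)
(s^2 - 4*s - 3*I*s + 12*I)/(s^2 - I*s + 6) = (s - 4)/(s + 2*I)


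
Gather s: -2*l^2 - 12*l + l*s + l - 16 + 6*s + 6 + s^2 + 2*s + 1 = -2*l^2 - 11*l + s^2 + s*(l + 8) - 9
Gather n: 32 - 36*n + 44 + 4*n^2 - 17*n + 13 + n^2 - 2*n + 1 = 5*n^2 - 55*n + 90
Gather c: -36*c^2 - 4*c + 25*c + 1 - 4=-36*c^2 + 21*c - 3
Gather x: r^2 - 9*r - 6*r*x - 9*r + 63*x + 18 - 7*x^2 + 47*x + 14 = r^2 - 18*r - 7*x^2 + x*(110 - 6*r) + 32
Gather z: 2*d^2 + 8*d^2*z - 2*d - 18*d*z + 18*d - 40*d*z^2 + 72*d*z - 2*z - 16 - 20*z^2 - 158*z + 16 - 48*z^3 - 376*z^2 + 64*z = 2*d^2 + 16*d - 48*z^3 + z^2*(-40*d - 396) + z*(8*d^2 + 54*d - 96)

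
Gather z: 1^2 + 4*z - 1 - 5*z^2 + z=-5*z^2 + 5*z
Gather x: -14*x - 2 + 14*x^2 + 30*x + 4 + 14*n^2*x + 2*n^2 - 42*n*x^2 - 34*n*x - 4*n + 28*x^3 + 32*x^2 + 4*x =2*n^2 - 4*n + 28*x^3 + x^2*(46 - 42*n) + x*(14*n^2 - 34*n + 20) + 2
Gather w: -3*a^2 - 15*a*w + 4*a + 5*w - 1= -3*a^2 + 4*a + w*(5 - 15*a) - 1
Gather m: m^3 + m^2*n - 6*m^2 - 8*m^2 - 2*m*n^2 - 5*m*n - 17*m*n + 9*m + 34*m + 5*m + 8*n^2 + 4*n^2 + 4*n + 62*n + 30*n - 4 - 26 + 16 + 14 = m^3 + m^2*(n - 14) + m*(-2*n^2 - 22*n + 48) + 12*n^2 + 96*n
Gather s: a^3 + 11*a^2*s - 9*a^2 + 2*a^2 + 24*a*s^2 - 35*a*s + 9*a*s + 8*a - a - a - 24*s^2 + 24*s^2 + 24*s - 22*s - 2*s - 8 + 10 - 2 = a^3 - 7*a^2 + 24*a*s^2 + 6*a + s*(11*a^2 - 26*a)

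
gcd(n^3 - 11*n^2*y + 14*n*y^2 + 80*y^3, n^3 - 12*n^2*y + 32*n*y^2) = -n + 8*y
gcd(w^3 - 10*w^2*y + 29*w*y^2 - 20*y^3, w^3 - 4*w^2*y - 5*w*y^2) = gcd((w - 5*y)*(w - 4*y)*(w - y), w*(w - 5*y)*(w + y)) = -w + 5*y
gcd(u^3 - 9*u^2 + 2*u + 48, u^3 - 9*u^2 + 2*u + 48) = u^3 - 9*u^2 + 2*u + 48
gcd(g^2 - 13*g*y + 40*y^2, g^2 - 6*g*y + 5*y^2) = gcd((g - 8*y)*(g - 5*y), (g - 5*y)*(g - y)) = -g + 5*y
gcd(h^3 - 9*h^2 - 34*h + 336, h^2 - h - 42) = h^2 - h - 42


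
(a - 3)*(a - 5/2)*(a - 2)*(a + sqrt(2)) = a^4 - 15*a^3/2 + sqrt(2)*a^3 - 15*sqrt(2)*a^2/2 + 37*a^2/2 - 15*a + 37*sqrt(2)*a/2 - 15*sqrt(2)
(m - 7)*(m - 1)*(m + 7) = m^3 - m^2 - 49*m + 49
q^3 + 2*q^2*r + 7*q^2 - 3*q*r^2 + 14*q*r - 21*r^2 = (q + 7)*(q - r)*(q + 3*r)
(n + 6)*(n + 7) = n^2 + 13*n + 42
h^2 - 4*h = h*(h - 4)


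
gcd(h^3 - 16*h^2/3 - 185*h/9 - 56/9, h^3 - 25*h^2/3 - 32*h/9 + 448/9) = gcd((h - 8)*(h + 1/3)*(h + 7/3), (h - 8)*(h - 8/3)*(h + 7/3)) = h^2 - 17*h/3 - 56/3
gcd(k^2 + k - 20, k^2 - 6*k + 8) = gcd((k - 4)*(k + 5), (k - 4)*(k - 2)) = k - 4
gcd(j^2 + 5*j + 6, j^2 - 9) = j + 3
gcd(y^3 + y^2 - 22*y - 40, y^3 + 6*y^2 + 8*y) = y^2 + 6*y + 8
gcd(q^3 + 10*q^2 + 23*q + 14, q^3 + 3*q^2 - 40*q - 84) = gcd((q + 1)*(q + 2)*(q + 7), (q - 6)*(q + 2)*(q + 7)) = q^2 + 9*q + 14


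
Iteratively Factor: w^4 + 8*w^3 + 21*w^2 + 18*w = (w)*(w^3 + 8*w^2 + 21*w + 18) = w*(w + 3)*(w^2 + 5*w + 6) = w*(w + 3)^2*(w + 2)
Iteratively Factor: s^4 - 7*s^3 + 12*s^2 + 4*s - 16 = (s - 2)*(s^3 - 5*s^2 + 2*s + 8) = (s - 2)^2*(s^2 - 3*s - 4) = (s - 4)*(s - 2)^2*(s + 1)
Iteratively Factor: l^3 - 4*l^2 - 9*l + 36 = (l - 4)*(l^2 - 9) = (l - 4)*(l + 3)*(l - 3)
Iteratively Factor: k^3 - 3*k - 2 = (k - 2)*(k^2 + 2*k + 1) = (k - 2)*(k + 1)*(k + 1)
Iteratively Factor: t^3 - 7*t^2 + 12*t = (t - 3)*(t^2 - 4*t) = t*(t - 3)*(t - 4)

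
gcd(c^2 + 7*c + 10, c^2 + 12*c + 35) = c + 5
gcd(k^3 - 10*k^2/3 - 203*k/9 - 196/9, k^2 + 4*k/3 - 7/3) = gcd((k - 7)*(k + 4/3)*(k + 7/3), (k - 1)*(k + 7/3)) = k + 7/3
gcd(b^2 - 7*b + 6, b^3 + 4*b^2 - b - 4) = b - 1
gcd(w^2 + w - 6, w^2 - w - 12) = w + 3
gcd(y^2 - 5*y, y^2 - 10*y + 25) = y - 5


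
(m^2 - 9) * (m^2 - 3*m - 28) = m^4 - 3*m^3 - 37*m^2 + 27*m + 252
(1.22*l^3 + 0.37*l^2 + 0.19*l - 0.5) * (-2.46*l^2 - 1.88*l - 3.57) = -3.0012*l^5 - 3.2038*l^4 - 5.5184*l^3 - 0.4481*l^2 + 0.2617*l + 1.785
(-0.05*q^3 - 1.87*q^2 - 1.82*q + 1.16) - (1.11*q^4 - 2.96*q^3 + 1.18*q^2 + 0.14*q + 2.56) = -1.11*q^4 + 2.91*q^3 - 3.05*q^2 - 1.96*q - 1.4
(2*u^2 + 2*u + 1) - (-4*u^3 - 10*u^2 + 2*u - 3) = 4*u^3 + 12*u^2 + 4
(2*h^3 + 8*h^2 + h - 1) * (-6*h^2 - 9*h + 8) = -12*h^5 - 66*h^4 - 62*h^3 + 61*h^2 + 17*h - 8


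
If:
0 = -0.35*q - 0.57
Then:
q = -1.63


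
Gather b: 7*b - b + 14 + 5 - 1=6*b + 18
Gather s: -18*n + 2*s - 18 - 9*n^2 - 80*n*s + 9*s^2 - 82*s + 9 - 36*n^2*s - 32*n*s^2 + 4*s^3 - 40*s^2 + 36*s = -9*n^2 - 18*n + 4*s^3 + s^2*(-32*n - 31) + s*(-36*n^2 - 80*n - 44) - 9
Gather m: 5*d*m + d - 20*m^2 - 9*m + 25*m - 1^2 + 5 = d - 20*m^2 + m*(5*d + 16) + 4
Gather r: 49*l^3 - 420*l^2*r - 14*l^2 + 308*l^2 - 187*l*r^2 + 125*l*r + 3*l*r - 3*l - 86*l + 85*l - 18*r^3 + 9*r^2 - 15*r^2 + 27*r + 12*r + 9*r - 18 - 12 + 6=49*l^3 + 294*l^2 - 4*l - 18*r^3 + r^2*(-187*l - 6) + r*(-420*l^2 + 128*l + 48) - 24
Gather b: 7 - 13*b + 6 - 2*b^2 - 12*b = -2*b^2 - 25*b + 13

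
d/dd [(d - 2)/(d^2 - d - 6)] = (d^2 - d - (d - 2)*(2*d - 1) - 6)/(-d^2 + d + 6)^2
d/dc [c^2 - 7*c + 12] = 2*c - 7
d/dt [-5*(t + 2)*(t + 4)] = -10*t - 30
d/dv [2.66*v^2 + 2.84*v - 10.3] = 5.32*v + 2.84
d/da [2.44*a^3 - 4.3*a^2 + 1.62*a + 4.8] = 7.32*a^2 - 8.6*a + 1.62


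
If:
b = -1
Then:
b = -1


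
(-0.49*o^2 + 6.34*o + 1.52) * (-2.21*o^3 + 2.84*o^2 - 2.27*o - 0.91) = 1.0829*o^5 - 15.403*o^4 + 15.7587*o^3 - 9.6291*o^2 - 9.2198*o - 1.3832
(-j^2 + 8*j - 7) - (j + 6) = -j^2 + 7*j - 13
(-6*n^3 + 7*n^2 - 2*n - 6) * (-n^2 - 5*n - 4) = 6*n^5 + 23*n^4 - 9*n^3 - 12*n^2 + 38*n + 24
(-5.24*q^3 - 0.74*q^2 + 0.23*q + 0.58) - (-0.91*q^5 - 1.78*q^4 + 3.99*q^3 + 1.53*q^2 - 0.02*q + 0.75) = 0.91*q^5 + 1.78*q^4 - 9.23*q^3 - 2.27*q^2 + 0.25*q - 0.17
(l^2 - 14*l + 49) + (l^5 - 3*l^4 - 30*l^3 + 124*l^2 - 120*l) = l^5 - 3*l^4 - 30*l^3 + 125*l^2 - 134*l + 49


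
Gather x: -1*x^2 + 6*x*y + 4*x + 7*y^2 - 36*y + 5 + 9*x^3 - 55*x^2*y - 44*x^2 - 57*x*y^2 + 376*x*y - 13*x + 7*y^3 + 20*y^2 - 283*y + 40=9*x^3 + x^2*(-55*y - 45) + x*(-57*y^2 + 382*y - 9) + 7*y^3 + 27*y^2 - 319*y + 45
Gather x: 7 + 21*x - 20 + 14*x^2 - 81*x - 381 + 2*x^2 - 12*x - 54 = 16*x^2 - 72*x - 448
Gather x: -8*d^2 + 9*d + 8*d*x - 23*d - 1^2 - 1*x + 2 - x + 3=-8*d^2 - 14*d + x*(8*d - 2) + 4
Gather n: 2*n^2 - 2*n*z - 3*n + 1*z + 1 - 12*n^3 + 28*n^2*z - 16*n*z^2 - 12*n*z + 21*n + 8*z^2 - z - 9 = -12*n^3 + n^2*(28*z + 2) + n*(-16*z^2 - 14*z + 18) + 8*z^2 - 8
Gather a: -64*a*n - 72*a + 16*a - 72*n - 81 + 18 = a*(-64*n - 56) - 72*n - 63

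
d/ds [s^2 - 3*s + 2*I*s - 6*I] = 2*s - 3 + 2*I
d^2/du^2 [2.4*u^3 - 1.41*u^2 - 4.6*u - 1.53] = 14.4*u - 2.82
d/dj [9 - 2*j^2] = -4*j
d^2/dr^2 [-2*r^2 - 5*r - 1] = -4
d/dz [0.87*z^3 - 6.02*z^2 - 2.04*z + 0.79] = 2.61*z^2 - 12.04*z - 2.04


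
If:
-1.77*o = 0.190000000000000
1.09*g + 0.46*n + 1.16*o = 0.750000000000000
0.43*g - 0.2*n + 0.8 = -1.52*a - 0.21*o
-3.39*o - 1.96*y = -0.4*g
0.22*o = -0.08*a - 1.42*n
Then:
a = -0.72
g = 0.78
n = 0.06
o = -0.11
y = 0.34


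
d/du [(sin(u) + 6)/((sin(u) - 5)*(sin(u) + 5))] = (-12*sin(u) + cos(u)^2 - 26)*cos(u)/((sin(u) - 5)^2*(sin(u) + 5)^2)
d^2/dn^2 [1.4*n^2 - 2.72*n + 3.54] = 2.80000000000000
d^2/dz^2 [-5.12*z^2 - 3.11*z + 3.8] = -10.2400000000000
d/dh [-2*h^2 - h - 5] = -4*h - 1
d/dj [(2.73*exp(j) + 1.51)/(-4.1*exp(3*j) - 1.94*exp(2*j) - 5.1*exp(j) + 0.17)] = (22.386*exp(3*j) + 23.8692*exp(2*j) + 5.8588*exp(j) + 8.1651)*exp(j)/(16.81*exp(6*j) + 15.908*exp(5*j) + 45.5836*exp(4*j) + 18.394*exp(3*j) + 25.3504*exp(2*j) - 1.734*exp(j) + 0.0289)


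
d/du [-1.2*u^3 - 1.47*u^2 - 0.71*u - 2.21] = -3.6*u^2 - 2.94*u - 0.71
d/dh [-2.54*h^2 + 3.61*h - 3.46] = 3.61 - 5.08*h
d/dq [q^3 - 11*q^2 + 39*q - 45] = 3*q^2 - 22*q + 39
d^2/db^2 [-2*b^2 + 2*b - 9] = -4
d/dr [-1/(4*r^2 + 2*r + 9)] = 2*(4*r + 1)/(4*r^2 + 2*r + 9)^2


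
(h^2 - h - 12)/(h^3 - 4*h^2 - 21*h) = (h - 4)/(h*(h - 7))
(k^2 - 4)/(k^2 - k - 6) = (k - 2)/(k - 3)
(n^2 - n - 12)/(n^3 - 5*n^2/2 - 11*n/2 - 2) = 2*(n + 3)/(2*n^2 + 3*n + 1)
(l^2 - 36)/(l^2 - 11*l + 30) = (l + 6)/(l - 5)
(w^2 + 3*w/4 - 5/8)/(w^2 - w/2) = (w + 5/4)/w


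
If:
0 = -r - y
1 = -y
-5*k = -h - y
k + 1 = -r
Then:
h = -9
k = -2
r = 1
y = -1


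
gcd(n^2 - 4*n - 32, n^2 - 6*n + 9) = 1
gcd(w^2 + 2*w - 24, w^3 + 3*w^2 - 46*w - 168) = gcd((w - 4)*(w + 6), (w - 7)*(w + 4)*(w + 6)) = w + 6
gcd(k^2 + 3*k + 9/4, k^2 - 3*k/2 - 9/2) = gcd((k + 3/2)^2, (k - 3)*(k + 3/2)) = k + 3/2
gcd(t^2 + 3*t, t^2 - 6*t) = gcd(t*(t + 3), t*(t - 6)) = t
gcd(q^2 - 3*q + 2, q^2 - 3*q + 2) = q^2 - 3*q + 2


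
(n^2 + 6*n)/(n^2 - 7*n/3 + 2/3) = 3*n*(n + 6)/(3*n^2 - 7*n + 2)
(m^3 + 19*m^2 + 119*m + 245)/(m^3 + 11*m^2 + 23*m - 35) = (m + 7)/(m - 1)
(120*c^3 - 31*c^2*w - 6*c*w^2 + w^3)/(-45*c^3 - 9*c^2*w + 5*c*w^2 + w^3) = (-8*c + w)/(3*c + w)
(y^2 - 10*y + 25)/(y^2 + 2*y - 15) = (y^2 - 10*y + 25)/(y^2 + 2*y - 15)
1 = 1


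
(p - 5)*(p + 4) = p^2 - p - 20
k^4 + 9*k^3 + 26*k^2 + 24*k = k*(k + 2)*(k + 3)*(k + 4)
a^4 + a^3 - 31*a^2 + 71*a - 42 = (a - 3)*(a - 2)*(a - 1)*(a + 7)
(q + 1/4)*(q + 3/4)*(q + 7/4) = q^3 + 11*q^2/4 + 31*q/16 + 21/64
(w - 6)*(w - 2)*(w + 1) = w^3 - 7*w^2 + 4*w + 12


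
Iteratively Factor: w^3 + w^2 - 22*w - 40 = (w + 4)*(w^2 - 3*w - 10) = (w - 5)*(w + 4)*(w + 2)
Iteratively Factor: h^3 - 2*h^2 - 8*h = (h)*(h^2 - 2*h - 8) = h*(h + 2)*(h - 4)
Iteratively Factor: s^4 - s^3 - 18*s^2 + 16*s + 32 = (s + 4)*(s^3 - 5*s^2 + 2*s + 8) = (s - 4)*(s + 4)*(s^2 - s - 2) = (s - 4)*(s + 1)*(s + 4)*(s - 2)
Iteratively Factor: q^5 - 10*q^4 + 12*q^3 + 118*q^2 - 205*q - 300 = (q - 5)*(q^4 - 5*q^3 - 13*q^2 + 53*q + 60) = (q - 5)*(q + 1)*(q^3 - 6*q^2 - 7*q + 60) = (q - 5)*(q - 4)*(q + 1)*(q^2 - 2*q - 15) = (q - 5)*(q - 4)*(q + 1)*(q + 3)*(q - 5)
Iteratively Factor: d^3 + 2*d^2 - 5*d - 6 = (d + 3)*(d^2 - d - 2) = (d - 2)*(d + 3)*(d + 1)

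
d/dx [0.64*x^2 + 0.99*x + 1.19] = 1.28*x + 0.99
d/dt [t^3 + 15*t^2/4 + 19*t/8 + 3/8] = 3*t^2 + 15*t/2 + 19/8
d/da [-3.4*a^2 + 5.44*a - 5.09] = 5.44 - 6.8*a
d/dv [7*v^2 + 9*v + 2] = 14*v + 9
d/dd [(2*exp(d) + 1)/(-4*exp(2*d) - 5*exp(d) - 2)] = (8*exp(2*d) + 8*exp(d) + 1)*exp(d)/(16*exp(4*d) + 40*exp(3*d) + 41*exp(2*d) + 20*exp(d) + 4)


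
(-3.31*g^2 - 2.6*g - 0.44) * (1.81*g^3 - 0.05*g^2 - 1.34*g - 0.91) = -5.9911*g^5 - 4.5405*g^4 + 3.769*g^3 + 6.5181*g^2 + 2.9556*g + 0.4004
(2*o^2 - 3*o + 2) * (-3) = -6*o^2 + 9*o - 6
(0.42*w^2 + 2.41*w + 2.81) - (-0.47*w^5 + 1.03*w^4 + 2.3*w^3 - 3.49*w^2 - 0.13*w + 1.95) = 0.47*w^5 - 1.03*w^4 - 2.3*w^3 + 3.91*w^2 + 2.54*w + 0.86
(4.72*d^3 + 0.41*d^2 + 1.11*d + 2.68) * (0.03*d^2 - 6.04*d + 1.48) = 0.1416*d^5 - 28.4965*d^4 + 4.5425*d^3 - 6.0172*d^2 - 14.5444*d + 3.9664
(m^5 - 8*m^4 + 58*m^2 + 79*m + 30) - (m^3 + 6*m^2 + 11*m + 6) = m^5 - 8*m^4 - m^3 + 52*m^2 + 68*m + 24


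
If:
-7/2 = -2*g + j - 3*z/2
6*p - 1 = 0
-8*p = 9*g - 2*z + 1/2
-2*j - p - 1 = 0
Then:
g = 37/210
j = -7/12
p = 1/6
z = 359/210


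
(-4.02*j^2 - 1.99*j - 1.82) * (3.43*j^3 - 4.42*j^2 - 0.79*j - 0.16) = -13.7886*j^5 + 10.9427*j^4 + 5.729*j^3 + 10.2597*j^2 + 1.7562*j + 0.2912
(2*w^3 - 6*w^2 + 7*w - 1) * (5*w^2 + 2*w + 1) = 10*w^5 - 26*w^4 + 25*w^3 + 3*w^2 + 5*w - 1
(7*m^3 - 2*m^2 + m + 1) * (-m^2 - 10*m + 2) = -7*m^5 - 68*m^4 + 33*m^3 - 15*m^2 - 8*m + 2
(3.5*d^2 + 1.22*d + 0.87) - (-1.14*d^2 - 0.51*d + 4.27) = 4.64*d^2 + 1.73*d - 3.4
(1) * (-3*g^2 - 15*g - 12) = -3*g^2 - 15*g - 12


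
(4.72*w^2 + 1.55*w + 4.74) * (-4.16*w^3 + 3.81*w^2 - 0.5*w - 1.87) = -19.6352*w^5 + 11.5352*w^4 - 16.1729*w^3 + 8.458*w^2 - 5.2685*w - 8.8638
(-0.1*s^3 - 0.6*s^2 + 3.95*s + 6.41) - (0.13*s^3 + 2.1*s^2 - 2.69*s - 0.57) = -0.23*s^3 - 2.7*s^2 + 6.64*s + 6.98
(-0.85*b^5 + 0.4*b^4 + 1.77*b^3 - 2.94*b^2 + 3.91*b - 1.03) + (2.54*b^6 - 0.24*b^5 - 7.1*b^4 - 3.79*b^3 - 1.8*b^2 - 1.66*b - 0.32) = 2.54*b^6 - 1.09*b^5 - 6.7*b^4 - 2.02*b^3 - 4.74*b^2 + 2.25*b - 1.35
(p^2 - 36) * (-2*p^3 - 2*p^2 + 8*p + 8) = -2*p^5 - 2*p^4 + 80*p^3 + 80*p^2 - 288*p - 288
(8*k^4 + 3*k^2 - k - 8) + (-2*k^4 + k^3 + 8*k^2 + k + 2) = 6*k^4 + k^3 + 11*k^2 - 6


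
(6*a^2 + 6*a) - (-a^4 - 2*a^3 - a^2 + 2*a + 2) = a^4 + 2*a^3 + 7*a^2 + 4*a - 2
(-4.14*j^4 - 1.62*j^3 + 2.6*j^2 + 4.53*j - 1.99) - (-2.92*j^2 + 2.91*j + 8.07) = -4.14*j^4 - 1.62*j^3 + 5.52*j^2 + 1.62*j - 10.06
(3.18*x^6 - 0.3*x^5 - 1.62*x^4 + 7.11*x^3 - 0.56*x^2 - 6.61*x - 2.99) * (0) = 0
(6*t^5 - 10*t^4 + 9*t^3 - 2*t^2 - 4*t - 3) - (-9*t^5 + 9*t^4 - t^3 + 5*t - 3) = 15*t^5 - 19*t^4 + 10*t^3 - 2*t^2 - 9*t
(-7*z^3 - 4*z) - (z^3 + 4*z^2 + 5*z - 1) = -8*z^3 - 4*z^2 - 9*z + 1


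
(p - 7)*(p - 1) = p^2 - 8*p + 7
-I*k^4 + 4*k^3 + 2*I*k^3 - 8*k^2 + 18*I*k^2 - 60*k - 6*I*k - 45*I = (k - 5)*(k + 3)*(k + 3*I)*(-I*k + 1)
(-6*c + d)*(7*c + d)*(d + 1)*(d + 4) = -42*c^2*d^2 - 210*c^2*d - 168*c^2 + c*d^3 + 5*c*d^2 + 4*c*d + d^4 + 5*d^3 + 4*d^2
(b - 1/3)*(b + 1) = b^2 + 2*b/3 - 1/3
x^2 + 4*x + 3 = (x + 1)*(x + 3)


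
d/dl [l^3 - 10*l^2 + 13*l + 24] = 3*l^2 - 20*l + 13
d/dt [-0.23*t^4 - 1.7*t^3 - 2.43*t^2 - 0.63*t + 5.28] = -0.92*t^3 - 5.1*t^2 - 4.86*t - 0.63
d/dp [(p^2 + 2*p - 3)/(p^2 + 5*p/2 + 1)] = 2*(p^2 + 16*p + 19)/(4*p^4 + 20*p^3 + 33*p^2 + 20*p + 4)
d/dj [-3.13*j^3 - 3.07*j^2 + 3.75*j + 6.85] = -9.39*j^2 - 6.14*j + 3.75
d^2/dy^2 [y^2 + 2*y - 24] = 2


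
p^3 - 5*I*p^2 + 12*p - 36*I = (p - 6*I)*(p - 2*I)*(p + 3*I)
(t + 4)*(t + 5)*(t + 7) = t^3 + 16*t^2 + 83*t + 140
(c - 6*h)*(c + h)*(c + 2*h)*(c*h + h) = c^4*h - 3*c^3*h^2 + c^3*h - 16*c^2*h^3 - 3*c^2*h^2 - 12*c*h^4 - 16*c*h^3 - 12*h^4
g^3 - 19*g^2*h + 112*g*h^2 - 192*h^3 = (g - 8*h)^2*(g - 3*h)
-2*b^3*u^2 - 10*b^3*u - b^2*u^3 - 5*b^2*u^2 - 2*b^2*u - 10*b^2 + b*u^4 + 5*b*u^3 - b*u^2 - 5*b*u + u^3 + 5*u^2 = (-2*b + u)*(b + u)*(u + 5)*(b*u + 1)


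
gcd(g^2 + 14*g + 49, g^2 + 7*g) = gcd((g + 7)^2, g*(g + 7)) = g + 7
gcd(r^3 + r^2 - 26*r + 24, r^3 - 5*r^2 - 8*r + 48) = r - 4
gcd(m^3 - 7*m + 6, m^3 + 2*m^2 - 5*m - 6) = m^2 + m - 6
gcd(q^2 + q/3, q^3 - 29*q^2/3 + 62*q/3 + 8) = q + 1/3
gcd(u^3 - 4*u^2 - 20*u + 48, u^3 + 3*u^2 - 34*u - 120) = u^2 - 2*u - 24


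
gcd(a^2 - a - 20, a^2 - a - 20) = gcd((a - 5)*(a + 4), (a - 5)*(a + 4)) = a^2 - a - 20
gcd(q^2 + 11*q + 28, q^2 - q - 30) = 1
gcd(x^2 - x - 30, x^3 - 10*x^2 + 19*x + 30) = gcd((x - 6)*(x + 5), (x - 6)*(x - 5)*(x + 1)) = x - 6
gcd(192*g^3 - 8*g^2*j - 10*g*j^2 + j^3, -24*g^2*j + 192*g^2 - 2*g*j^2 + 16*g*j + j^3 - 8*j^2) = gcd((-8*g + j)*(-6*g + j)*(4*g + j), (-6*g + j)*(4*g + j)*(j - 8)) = 24*g^2 + 2*g*j - j^2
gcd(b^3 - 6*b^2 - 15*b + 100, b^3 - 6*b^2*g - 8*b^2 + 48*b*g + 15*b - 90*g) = b - 5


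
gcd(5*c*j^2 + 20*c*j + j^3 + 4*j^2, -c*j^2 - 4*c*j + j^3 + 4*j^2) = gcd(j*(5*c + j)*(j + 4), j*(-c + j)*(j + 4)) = j^2 + 4*j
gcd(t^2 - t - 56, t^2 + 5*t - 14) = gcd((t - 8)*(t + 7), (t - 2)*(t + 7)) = t + 7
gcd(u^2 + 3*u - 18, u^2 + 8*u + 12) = u + 6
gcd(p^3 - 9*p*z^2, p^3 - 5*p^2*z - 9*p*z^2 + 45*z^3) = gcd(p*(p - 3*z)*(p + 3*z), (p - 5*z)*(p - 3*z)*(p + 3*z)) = -p^2 + 9*z^2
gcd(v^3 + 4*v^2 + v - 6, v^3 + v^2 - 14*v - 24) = v^2 + 5*v + 6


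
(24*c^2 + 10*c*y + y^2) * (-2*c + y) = -48*c^3 + 4*c^2*y + 8*c*y^2 + y^3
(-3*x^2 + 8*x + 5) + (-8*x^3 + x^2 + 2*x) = -8*x^3 - 2*x^2 + 10*x + 5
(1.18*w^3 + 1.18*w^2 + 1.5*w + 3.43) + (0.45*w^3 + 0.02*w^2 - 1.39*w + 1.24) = 1.63*w^3 + 1.2*w^2 + 0.11*w + 4.67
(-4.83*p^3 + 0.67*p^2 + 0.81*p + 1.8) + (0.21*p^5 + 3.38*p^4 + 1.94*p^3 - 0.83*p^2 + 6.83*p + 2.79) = 0.21*p^5 + 3.38*p^4 - 2.89*p^3 - 0.16*p^2 + 7.64*p + 4.59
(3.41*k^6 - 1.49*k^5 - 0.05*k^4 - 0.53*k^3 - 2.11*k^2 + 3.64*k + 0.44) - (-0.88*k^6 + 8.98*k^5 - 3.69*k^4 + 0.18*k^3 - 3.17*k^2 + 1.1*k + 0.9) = 4.29*k^6 - 10.47*k^5 + 3.64*k^4 - 0.71*k^3 + 1.06*k^2 + 2.54*k - 0.46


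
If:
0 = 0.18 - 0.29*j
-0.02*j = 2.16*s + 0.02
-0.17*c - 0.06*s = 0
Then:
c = 0.01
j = 0.62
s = -0.02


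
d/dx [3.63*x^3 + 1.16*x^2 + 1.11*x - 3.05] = 10.89*x^2 + 2.32*x + 1.11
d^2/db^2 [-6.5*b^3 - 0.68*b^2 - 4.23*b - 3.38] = -39.0*b - 1.36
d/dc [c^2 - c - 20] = 2*c - 1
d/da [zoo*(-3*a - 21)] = zoo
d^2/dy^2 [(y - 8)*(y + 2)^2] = 6*y - 8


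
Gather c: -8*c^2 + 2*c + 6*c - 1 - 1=-8*c^2 + 8*c - 2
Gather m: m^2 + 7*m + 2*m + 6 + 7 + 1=m^2 + 9*m + 14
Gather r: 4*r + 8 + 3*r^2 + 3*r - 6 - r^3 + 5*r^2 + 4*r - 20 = -r^3 + 8*r^2 + 11*r - 18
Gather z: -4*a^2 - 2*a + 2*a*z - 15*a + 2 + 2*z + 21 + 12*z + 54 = -4*a^2 - 17*a + z*(2*a + 14) + 77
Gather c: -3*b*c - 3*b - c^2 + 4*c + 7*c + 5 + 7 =-3*b - c^2 + c*(11 - 3*b) + 12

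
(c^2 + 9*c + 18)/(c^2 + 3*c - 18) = (c + 3)/(c - 3)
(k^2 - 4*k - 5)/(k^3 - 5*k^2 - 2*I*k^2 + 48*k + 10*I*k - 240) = (k + 1)/(k^2 - 2*I*k + 48)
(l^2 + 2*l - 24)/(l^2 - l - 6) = (-l^2 - 2*l + 24)/(-l^2 + l + 6)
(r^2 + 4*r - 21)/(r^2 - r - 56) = (r - 3)/(r - 8)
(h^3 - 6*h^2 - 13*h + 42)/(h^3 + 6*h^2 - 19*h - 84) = (h^2 - 9*h + 14)/(h^2 + 3*h - 28)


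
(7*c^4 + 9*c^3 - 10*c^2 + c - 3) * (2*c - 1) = 14*c^5 + 11*c^4 - 29*c^3 + 12*c^2 - 7*c + 3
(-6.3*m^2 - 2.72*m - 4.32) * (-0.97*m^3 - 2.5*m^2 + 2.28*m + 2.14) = 6.111*m^5 + 18.3884*m^4 - 3.3736*m^3 - 8.8836*m^2 - 15.6704*m - 9.2448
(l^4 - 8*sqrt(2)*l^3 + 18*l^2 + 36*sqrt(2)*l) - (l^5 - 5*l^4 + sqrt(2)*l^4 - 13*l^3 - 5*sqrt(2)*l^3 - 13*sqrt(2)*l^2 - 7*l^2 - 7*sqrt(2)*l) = -l^5 - sqrt(2)*l^4 + 6*l^4 - 3*sqrt(2)*l^3 + 13*l^3 + 13*sqrt(2)*l^2 + 25*l^2 + 43*sqrt(2)*l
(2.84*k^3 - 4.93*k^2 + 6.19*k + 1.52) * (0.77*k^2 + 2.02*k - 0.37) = 2.1868*k^5 + 1.9407*k^4 - 6.2431*k^3 + 15.4983*k^2 + 0.7801*k - 0.5624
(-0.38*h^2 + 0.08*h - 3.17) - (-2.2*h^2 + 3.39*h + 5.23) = 1.82*h^2 - 3.31*h - 8.4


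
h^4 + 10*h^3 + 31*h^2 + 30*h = h*(h + 2)*(h + 3)*(h + 5)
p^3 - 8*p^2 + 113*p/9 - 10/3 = (p - 6)*(p - 5/3)*(p - 1/3)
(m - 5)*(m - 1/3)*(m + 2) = m^3 - 10*m^2/3 - 9*m + 10/3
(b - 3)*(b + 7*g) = b^2 + 7*b*g - 3*b - 21*g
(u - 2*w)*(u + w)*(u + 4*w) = u^3 + 3*u^2*w - 6*u*w^2 - 8*w^3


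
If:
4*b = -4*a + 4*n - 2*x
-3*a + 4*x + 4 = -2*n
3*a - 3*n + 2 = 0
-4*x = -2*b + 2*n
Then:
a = 80/39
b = 14/13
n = 106/39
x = -32/39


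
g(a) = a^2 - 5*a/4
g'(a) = 2*a - 5/4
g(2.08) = 1.73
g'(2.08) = 2.91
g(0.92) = -0.30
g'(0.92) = 0.59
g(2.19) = 2.06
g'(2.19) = 3.13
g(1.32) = 0.09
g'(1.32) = 1.39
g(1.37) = 0.16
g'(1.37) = 1.49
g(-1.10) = 2.58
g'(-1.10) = -3.45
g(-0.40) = 0.66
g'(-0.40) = -2.05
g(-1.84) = 5.69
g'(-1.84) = -4.93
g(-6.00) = 43.50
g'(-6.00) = -13.25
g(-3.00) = 12.75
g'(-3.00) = -7.25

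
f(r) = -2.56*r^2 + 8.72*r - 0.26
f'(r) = 8.72 - 5.12*r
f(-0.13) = -1.44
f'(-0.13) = 9.39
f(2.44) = 5.78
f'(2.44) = -3.77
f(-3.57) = -64.02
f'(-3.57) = 27.00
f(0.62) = 4.16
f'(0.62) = 5.55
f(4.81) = -17.55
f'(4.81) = -15.91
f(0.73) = 4.74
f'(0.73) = 4.98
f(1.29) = 6.73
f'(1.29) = 2.12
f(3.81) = -4.20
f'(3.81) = -10.79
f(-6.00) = -144.74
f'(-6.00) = 39.44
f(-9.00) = -286.10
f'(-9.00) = 54.80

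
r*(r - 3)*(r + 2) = r^3 - r^2 - 6*r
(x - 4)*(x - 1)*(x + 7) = x^3 + 2*x^2 - 31*x + 28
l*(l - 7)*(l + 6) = l^3 - l^2 - 42*l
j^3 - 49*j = j*(j - 7)*(j + 7)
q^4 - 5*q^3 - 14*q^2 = q^2*(q - 7)*(q + 2)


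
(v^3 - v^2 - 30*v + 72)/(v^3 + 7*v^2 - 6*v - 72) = (v - 4)/(v + 4)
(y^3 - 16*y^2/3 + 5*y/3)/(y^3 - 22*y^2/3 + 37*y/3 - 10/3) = y/(y - 2)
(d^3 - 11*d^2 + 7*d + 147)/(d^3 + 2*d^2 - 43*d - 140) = (d^2 - 4*d - 21)/(d^2 + 9*d + 20)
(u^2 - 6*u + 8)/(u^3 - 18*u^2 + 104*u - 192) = (u - 2)/(u^2 - 14*u + 48)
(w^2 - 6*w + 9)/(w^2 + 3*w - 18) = (w - 3)/(w + 6)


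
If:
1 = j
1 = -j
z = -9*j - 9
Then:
No Solution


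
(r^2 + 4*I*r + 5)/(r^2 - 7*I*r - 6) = (r + 5*I)/(r - 6*I)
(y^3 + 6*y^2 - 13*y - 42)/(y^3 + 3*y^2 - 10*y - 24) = (y + 7)/(y + 4)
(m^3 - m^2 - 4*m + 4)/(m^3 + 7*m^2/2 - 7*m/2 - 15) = 2*(m^2 + m - 2)/(2*m^2 + 11*m + 15)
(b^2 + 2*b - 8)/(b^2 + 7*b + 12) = (b - 2)/(b + 3)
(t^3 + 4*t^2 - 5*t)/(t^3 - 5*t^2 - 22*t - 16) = t*(-t^2 - 4*t + 5)/(-t^3 + 5*t^2 + 22*t + 16)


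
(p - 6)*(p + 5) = p^2 - p - 30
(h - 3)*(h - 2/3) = h^2 - 11*h/3 + 2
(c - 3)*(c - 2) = c^2 - 5*c + 6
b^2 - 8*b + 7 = (b - 7)*(b - 1)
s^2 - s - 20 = (s - 5)*(s + 4)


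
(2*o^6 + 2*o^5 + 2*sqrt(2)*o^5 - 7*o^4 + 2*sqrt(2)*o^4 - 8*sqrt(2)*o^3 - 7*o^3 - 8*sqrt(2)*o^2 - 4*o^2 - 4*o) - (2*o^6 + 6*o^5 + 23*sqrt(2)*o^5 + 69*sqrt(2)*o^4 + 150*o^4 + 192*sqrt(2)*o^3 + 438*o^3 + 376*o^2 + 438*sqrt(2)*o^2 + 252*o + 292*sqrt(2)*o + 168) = -21*sqrt(2)*o^5 - 4*o^5 - 157*o^4 - 67*sqrt(2)*o^4 - 445*o^3 - 200*sqrt(2)*o^3 - 446*sqrt(2)*o^2 - 380*o^2 - 292*sqrt(2)*o - 256*o - 168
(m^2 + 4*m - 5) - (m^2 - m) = 5*m - 5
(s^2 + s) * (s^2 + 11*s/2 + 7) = s^4 + 13*s^3/2 + 25*s^2/2 + 7*s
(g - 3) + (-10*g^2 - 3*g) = -10*g^2 - 2*g - 3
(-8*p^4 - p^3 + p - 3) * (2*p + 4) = -16*p^5 - 34*p^4 - 4*p^3 + 2*p^2 - 2*p - 12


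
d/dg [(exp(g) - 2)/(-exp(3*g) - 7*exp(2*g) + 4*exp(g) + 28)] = (2*exp(g) + 9)*exp(g)/(exp(4*g) + 18*exp(3*g) + 109*exp(2*g) + 252*exp(g) + 196)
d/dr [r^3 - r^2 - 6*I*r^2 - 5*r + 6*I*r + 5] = 3*r^2 - 2*r - 12*I*r - 5 + 6*I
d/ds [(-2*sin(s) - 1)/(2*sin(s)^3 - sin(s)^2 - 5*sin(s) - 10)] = (4*sin(s) - 2*sin(3*s) - 2*cos(2*s) + 17)*cos(s)/(-2*sin(s)^3 + sin(s)^2 + 5*sin(s) + 10)^2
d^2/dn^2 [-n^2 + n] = -2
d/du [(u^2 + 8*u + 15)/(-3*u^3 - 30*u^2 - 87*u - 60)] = (u^2 + 6*u + 11)/(3*(u^4 + 10*u^3 + 33*u^2 + 40*u + 16))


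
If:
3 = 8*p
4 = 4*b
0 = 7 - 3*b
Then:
No Solution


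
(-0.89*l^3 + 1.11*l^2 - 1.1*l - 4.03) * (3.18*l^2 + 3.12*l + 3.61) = -2.8302*l^5 + 0.753*l^4 - 3.2477*l^3 - 12.2403*l^2 - 16.5446*l - 14.5483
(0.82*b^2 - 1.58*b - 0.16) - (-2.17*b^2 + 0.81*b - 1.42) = 2.99*b^2 - 2.39*b + 1.26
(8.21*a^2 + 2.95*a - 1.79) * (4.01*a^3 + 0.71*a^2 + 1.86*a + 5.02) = 32.9221*a^5 + 17.6586*a^4 + 10.1872*a^3 + 45.4303*a^2 + 11.4796*a - 8.9858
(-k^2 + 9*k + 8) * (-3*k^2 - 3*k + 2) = 3*k^4 - 24*k^3 - 53*k^2 - 6*k + 16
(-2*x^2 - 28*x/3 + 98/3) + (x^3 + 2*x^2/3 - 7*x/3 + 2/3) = x^3 - 4*x^2/3 - 35*x/3 + 100/3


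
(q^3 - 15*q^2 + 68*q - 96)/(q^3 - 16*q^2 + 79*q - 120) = (q - 4)/(q - 5)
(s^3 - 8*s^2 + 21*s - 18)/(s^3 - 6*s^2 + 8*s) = (s^2 - 6*s + 9)/(s*(s - 4))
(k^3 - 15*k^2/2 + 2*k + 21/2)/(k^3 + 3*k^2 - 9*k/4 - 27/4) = 2*(k^2 - 6*k - 7)/(2*k^2 + 9*k + 9)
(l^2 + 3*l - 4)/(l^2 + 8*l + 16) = (l - 1)/(l + 4)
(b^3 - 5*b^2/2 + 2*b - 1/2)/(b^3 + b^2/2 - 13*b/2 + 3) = (b^2 - 2*b + 1)/(b^2 + b - 6)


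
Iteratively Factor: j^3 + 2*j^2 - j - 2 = (j + 1)*(j^2 + j - 2) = (j + 1)*(j + 2)*(j - 1)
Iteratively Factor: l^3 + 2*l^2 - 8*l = (l + 4)*(l^2 - 2*l) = l*(l + 4)*(l - 2)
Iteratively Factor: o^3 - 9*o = (o - 3)*(o^2 + 3*o) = o*(o - 3)*(o + 3)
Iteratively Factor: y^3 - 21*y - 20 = (y - 5)*(y^2 + 5*y + 4) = (y - 5)*(y + 4)*(y + 1)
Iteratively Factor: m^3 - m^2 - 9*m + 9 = (m - 3)*(m^2 + 2*m - 3) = (m - 3)*(m + 3)*(m - 1)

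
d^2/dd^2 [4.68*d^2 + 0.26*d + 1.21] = 9.36000000000000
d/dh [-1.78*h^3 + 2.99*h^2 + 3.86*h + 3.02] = -5.34*h^2 + 5.98*h + 3.86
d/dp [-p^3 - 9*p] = -3*p^2 - 9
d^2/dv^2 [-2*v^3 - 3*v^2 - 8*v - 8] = -12*v - 6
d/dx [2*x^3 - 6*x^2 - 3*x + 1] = 6*x^2 - 12*x - 3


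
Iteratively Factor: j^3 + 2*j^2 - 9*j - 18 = (j + 3)*(j^2 - j - 6) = (j - 3)*(j + 3)*(j + 2)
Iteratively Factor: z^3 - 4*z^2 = (z)*(z^2 - 4*z) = z^2*(z - 4)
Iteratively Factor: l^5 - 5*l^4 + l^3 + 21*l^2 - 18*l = (l - 1)*(l^4 - 4*l^3 - 3*l^2 + 18*l) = (l - 3)*(l - 1)*(l^3 - l^2 - 6*l) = (l - 3)^2*(l - 1)*(l^2 + 2*l) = l*(l - 3)^2*(l - 1)*(l + 2)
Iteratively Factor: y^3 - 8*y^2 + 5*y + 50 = (y + 2)*(y^2 - 10*y + 25) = (y - 5)*(y + 2)*(y - 5)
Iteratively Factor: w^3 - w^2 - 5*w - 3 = (w + 1)*(w^2 - 2*w - 3) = (w + 1)^2*(w - 3)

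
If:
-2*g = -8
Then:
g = 4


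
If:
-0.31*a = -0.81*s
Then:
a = 2.61290322580645*s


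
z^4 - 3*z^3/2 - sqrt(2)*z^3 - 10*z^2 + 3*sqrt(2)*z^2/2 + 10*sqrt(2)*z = z*(z - 4)*(z + 5/2)*(z - sqrt(2))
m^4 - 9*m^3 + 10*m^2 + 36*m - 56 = (m - 7)*(m - 2)^2*(m + 2)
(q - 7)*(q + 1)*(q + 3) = q^3 - 3*q^2 - 25*q - 21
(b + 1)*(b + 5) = b^2 + 6*b + 5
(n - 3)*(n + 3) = n^2 - 9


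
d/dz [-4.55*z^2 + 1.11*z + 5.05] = 1.11 - 9.1*z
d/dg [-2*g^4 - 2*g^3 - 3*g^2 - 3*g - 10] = -8*g^3 - 6*g^2 - 6*g - 3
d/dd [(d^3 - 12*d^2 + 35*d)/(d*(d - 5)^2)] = 2/(d^2 - 10*d + 25)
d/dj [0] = 0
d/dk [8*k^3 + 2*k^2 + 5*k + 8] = 24*k^2 + 4*k + 5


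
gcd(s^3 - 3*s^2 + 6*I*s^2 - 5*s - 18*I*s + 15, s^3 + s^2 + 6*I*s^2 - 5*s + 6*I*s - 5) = s^2 + 6*I*s - 5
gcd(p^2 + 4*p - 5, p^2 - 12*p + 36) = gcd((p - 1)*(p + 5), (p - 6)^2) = 1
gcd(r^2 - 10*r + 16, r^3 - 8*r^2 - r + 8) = r - 8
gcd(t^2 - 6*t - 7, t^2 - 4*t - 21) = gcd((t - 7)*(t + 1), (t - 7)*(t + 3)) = t - 7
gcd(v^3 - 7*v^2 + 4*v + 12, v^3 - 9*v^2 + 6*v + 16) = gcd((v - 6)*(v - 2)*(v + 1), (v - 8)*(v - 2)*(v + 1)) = v^2 - v - 2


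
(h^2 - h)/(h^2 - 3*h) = (h - 1)/(h - 3)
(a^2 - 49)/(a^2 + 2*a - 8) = (a^2 - 49)/(a^2 + 2*a - 8)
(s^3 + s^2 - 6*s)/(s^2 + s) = (s^2 + s - 6)/(s + 1)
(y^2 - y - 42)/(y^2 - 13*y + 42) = (y + 6)/(y - 6)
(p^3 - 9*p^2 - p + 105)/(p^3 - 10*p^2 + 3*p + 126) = (p - 5)/(p - 6)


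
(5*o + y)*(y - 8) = 5*o*y - 40*o + y^2 - 8*y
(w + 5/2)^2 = w^2 + 5*w + 25/4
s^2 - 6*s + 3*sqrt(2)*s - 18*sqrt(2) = (s - 6)*(s + 3*sqrt(2))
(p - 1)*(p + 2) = p^2 + p - 2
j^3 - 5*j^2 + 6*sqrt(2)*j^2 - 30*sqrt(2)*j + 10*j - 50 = (j - 5)*(j + sqrt(2))*(j + 5*sqrt(2))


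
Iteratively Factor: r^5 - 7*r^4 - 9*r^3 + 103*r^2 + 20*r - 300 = (r - 5)*(r^4 - 2*r^3 - 19*r^2 + 8*r + 60) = (r - 5)^2*(r^3 + 3*r^2 - 4*r - 12) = (r - 5)^2*(r + 3)*(r^2 - 4) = (r - 5)^2*(r - 2)*(r + 3)*(r + 2)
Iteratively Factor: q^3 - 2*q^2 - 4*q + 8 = (q + 2)*(q^2 - 4*q + 4) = (q - 2)*(q + 2)*(q - 2)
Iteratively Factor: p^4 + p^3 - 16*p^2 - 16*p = (p + 1)*(p^3 - 16*p) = p*(p + 1)*(p^2 - 16) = p*(p + 1)*(p + 4)*(p - 4)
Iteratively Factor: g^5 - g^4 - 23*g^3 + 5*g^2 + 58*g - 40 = (g - 1)*(g^4 - 23*g^2 - 18*g + 40) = (g - 1)*(g + 4)*(g^3 - 4*g^2 - 7*g + 10) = (g - 1)^2*(g + 4)*(g^2 - 3*g - 10) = (g - 1)^2*(g + 2)*(g + 4)*(g - 5)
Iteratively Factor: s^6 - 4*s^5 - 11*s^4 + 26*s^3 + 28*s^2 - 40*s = (s)*(s^5 - 4*s^4 - 11*s^3 + 26*s^2 + 28*s - 40) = s*(s + 2)*(s^4 - 6*s^3 + s^2 + 24*s - 20) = s*(s - 5)*(s + 2)*(s^3 - s^2 - 4*s + 4) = s*(s - 5)*(s - 1)*(s + 2)*(s^2 - 4) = s*(s - 5)*(s - 2)*(s - 1)*(s + 2)*(s + 2)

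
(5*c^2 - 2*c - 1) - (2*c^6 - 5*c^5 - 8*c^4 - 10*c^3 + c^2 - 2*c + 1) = -2*c^6 + 5*c^5 + 8*c^4 + 10*c^3 + 4*c^2 - 2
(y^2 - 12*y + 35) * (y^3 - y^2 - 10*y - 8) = y^5 - 13*y^4 + 37*y^3 + 77*y^2 - 254*y - 280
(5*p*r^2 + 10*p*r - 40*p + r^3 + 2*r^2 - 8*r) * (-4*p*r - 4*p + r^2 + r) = -20*p^2*r^3 - 60*p^2*r^2 + 120*p^2*r + 160*p^2 + p*r^4 + 3*p*r^3 - 6*p*r^2 - 8*p*r + r^5 + 3*r^4 - 6*r^3 - 8*r^2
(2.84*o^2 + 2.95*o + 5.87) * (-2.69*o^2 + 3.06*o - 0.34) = -7.6396*o^4 + 0.7549*o^3 - 7.7289*o^2 + 16.9592*o - 1.9958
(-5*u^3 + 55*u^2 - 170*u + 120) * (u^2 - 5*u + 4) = -5*u^5 + 80*u^4 - 465*u^3 + 1190*u^2 - 1280*u + 480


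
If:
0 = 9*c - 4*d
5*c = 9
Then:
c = 9/5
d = 81/20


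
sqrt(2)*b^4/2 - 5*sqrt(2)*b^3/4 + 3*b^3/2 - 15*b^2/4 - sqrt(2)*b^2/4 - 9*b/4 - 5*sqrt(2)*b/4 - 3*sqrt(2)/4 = (b - 3)*(b + 1/2)*(b + sqrt(2))*(sqrt(2)*b/2 + 1/2)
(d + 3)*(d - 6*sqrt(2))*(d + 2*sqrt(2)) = d^3 - 4*sqrt(2)*d^2 + 3*d^2 - 24*d - 12*sqrt(2)*d - 72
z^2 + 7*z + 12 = (z + 3)*(z + 4)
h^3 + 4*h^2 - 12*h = h*(h - 2)*(h + 6)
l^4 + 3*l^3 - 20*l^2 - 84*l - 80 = (l - 5)*(l + 2)^2*(l + 4)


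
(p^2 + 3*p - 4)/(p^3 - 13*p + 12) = 1/(p - 3)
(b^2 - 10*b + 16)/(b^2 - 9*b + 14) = (b - 8)/(b - 7)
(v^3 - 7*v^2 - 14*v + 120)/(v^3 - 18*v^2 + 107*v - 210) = (v + 4)/(v - 7)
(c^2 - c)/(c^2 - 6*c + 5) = c/(c - 5)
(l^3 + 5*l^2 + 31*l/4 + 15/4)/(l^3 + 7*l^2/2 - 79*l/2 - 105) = (l^2 + 5*l/2 + 3/2)/(l^2 + l - 42)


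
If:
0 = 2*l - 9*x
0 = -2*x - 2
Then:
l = -9/2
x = -1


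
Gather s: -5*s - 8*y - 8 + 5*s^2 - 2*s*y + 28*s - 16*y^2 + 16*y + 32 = 5*s^2 + s*(23 - 2*y) - 16*y^2 + 8*y + 24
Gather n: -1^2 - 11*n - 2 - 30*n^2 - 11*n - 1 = -30*n^2 - 22*n - 4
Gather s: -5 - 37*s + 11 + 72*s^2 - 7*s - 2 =72*s^2 - 44*s + 4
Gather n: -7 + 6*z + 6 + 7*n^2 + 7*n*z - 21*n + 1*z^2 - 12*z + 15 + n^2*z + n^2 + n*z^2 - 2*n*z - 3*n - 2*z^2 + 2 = n^2*(z + 8) + n*(z^2 + 5*z - 24) - z^2 - 6*z + 16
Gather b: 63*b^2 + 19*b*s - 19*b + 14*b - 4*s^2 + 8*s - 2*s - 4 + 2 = 63*b^2 + b*(19*s - 5) - 4*s^2 + 6*s - 2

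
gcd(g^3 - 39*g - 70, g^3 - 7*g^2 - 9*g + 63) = g - 7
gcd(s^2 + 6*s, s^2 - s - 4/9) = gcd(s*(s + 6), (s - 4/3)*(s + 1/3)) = 1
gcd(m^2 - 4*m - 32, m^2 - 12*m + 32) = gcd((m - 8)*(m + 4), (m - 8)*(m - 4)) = m - 8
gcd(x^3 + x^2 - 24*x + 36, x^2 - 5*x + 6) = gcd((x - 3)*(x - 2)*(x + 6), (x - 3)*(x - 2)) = x^2 - 5*x + 6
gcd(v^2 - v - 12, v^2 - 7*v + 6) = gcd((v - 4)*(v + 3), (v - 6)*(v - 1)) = 1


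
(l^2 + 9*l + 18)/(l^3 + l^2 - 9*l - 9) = (l + 6)/(l^2 - 2*l - 3)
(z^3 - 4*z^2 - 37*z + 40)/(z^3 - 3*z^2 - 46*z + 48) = (z + 5)/(z + 6)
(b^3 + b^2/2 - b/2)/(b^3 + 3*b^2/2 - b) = (b + 1)/(b + 2)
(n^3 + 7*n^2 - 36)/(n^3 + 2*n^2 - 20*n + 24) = (n + 3)/(n - 2)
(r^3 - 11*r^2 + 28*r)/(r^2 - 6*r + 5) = r*(r^2 - 11*r + 28)/(r^2 - 6*r + 5)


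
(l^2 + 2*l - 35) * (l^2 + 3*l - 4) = l^4 + 5*l^3 - 33*l^2 - 113*l + 140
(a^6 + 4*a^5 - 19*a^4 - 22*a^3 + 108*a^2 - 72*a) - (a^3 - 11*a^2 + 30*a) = a^6 + 4*a^5 - 19*a^4 - 23*a^3 + 119*a^2 - 102*a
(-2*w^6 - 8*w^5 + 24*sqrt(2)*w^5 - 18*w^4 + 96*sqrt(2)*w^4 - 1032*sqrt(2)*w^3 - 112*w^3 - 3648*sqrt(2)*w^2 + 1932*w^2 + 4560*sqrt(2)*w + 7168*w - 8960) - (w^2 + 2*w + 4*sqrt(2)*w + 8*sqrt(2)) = -2*w^6 - 8*w^5 + 24*sqrt(2)*w^5 - 18*w^4 + 96*sqrt(2)*w^4 - 1032*sqrt(2)*w^3 - 112*w^3 - 3648*sqrt(2)*w^2 + 1931*w^2 + 4556*sqrt(2)*w + 7166*w - 8960 - 8*sqrt(2)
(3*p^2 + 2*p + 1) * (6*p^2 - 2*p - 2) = 18*p^4 + 6*p^3 - 4*p^2 - 6*p - 2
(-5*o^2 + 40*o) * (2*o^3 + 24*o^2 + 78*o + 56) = -10*o^5 - 40*o^4 + 570*o^3 + 2840*o^2 + 2240*o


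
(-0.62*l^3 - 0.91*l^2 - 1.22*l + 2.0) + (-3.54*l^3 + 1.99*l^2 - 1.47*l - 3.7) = -4.16*l^3 + 1.08*l^2 - 2.69*l - 1.7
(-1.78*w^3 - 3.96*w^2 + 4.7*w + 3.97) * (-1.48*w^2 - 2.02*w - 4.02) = 2.6344*w^5 + 9.4564*w^4 + 8.1988*w^3 + 0.549599999999998*w^2 - 26.9134*w - 15.9594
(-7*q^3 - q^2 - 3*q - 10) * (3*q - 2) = -21*q^4 + 11*q^3 - 7*q^2 - 24*q + 20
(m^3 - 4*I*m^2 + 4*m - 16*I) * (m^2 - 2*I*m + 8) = m^5 - 6*I*m^4 + 4*m^3 - 56*I*m^2 - 128*I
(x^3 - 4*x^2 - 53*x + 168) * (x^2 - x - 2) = x^5 - 5*x^4 - 51*x^3 + 229*x^2 - 62*x - 336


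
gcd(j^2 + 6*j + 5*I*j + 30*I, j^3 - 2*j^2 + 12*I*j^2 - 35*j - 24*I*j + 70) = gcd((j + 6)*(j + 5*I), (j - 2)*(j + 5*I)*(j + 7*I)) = j + 5*I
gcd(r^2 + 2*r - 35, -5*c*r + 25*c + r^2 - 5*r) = r - 5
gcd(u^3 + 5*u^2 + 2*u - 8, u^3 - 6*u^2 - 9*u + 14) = u^2 + u - 2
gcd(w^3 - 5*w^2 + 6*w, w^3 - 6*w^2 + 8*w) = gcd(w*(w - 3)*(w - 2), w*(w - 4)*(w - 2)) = w^2 - 2*w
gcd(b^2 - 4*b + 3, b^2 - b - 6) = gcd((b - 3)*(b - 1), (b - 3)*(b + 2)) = b - 3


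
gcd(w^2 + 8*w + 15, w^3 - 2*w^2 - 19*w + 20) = 1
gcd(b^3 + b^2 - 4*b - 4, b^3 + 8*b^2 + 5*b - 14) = b + 2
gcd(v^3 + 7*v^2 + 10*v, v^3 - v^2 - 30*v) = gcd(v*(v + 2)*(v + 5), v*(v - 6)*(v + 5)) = v^2 + 5*v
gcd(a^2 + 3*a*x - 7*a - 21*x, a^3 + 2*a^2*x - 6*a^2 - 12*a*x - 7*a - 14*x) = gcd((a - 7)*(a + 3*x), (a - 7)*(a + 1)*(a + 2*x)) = a - 7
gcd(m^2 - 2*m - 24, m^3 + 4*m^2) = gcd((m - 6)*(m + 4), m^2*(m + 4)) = m + 4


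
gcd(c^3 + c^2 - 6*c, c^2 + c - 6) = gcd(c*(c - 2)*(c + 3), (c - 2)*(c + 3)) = c^2 + c - 6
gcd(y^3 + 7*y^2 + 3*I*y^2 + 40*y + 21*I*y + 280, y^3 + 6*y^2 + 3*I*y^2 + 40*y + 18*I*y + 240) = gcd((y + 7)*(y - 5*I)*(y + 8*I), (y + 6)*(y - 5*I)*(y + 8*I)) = y^2 + 3*I*y + 40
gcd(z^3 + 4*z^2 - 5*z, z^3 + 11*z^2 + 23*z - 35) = z^2 + 4*z - 5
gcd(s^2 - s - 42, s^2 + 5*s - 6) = s + 6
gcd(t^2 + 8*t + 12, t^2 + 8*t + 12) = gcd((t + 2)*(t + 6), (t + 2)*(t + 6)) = t^2 + 8*t + 12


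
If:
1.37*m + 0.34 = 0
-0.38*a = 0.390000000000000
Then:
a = -1.03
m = -0.25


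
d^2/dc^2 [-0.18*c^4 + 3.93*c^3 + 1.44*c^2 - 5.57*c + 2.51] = -2.16*c^2 + 23.58*c + 2.88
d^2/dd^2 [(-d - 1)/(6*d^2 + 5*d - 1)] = -72/(216*d^3 - 108*d^2 + 18*d - 1)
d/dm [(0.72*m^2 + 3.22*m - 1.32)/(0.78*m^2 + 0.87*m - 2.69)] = (-1.8852*m^2 - 1.8144*m - 7.5134)/(0.6084*m^4 + 1.3572*m^3 - 3.4395*m^2 - 4.6806*m + 7.2361)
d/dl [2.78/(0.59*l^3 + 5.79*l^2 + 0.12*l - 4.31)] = (-4.9206*l^2 - 32.1924*l - 0.3336)/(0.59*l^3 + 5.79*l^2 + 0.12*l - 4.31)^2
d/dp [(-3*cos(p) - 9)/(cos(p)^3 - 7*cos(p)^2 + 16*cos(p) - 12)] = 6*(sin(p)^2 - 3*cos(p) + 14)*sin(p)/((cos(p) - 3)^2*(cos(p) - 2)^3)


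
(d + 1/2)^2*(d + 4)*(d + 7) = d^4 + 12*d^3 + 157*d^2/4 + 123*d/4 + 7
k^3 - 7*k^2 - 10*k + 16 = (k - 8)*(k - 1)*(k + 2)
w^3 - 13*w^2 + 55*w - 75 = (w - 5)^2*(w - 3)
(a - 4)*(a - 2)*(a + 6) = a^3 - 28*a + 48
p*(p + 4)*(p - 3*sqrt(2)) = p^3 - 3*sqrt(2)*p^2 + 4*p^2 - 12*sqrt(2)*p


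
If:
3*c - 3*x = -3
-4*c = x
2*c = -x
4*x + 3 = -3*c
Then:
No Solution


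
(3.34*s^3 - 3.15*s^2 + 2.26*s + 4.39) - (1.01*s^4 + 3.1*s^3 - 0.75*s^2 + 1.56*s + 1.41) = -1.01*s^4 + 0.24*s^3 - 2.4*s^2 + 0.7*s + 2.98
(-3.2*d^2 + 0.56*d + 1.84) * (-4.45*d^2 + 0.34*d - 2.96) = 14.24*d^4 - 3.58*d^3 + 1.4744*d^2 - 1.032*d - 5.4464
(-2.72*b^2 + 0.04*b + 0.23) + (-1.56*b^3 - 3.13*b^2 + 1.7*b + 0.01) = -1.56*b^3 - 5.85*b^2 + 1.74*b + 0.24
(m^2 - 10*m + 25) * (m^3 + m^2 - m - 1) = m^5 - 9*m^4 + 14*m^3 + 34*m^2 - 15*m - 25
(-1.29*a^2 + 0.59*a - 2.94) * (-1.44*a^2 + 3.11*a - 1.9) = 1.8576*a^4 - 4.8615*a^3 + 8.5195*a^2 - 10.2644*a + 5.586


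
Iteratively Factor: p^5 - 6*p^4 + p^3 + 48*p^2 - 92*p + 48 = (p - 2)*(p^4 - 4*p^3 - 7*p^2 + 34*p - 24) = (p - 2)*(p + 3)*(p^3 - 7*p^2 + 14*p - 8) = (p - 2)^2*(p + 3)*(p^2 - 5*p + 4) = (p - 4)*(p - 2)^2*(p + 3)*(p - 1)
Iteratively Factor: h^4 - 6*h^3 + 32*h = (h - 4)*(h^3 - 2*h^2 - 8*h) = (h - 4)^2*(h^2 + 2*h) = h*(h - 4)^2*(h + 2)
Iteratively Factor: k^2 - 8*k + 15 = (k - 3)*(k - 5)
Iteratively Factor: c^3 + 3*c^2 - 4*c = (c)*(c^2 + 3*c - 4) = c*(c + 4)*(c - 1)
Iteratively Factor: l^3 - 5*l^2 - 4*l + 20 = (l - 5)*(l^2 - 4) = (l - 5)*(l + 2)*(l - 2)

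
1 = 1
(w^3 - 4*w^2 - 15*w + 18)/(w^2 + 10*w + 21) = (w^2 - 7*w + 6)/(w + 7)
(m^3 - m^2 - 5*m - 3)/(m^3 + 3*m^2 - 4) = (m^3 - m^2 - 5*m - 3)/(m^3 + 3*m^2 - 4)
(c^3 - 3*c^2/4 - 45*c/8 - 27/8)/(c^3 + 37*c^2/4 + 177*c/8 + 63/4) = (4*c^2 - 9*c - 9)/(4*c^2 + 31*c + 42)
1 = 1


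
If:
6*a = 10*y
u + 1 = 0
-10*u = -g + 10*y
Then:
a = 5*y/3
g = 10*y - 10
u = -1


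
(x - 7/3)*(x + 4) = x^2 + 5*x/3 - 28/3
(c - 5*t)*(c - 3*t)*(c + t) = c^3 - 7*c^2*t + 7*c*t^2 + 15*t^3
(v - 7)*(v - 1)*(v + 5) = v^3 - 3*v^2 - 33*v + 35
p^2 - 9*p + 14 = (p - 7)*(p - 2)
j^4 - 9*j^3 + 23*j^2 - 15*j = j*(j - 5)*(j - 3)*(j - 1)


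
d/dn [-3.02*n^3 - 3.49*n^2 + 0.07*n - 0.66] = -9.06*n^2 - 6.98*n + 0.07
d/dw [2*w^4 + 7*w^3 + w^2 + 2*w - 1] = 8*w^3 + 21*w^2 + 2*w + 2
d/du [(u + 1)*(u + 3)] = 2*u + 4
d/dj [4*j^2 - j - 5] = 8*j - 1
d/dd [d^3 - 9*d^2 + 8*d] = 3*d^2 - 18*d + 8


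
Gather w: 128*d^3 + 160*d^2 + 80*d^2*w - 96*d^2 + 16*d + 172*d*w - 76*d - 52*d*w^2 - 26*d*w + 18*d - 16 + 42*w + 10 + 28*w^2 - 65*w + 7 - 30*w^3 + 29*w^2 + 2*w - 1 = 128*d^3 + 64*d^2 - 42*d - 30*w^3 + w^2*(57 - 52*d) + w*(80*d^2 + 146*d - 21)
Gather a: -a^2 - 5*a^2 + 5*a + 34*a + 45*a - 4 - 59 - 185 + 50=-6*a^2 + 84*a - 198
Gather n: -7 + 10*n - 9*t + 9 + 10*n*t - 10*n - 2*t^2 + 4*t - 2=10*n*t - 2*t^2 - 5*t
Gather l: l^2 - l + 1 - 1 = l^2 - l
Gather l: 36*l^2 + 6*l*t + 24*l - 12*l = 36*l^2 + l*(6*t + 12)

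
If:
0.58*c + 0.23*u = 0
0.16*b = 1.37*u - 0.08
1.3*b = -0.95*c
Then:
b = 0.02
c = -0.02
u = 0.06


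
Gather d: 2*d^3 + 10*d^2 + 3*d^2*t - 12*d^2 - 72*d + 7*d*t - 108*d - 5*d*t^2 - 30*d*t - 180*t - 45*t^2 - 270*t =2*d^3 + d^2*(3*t - 2) + d*(-5*t^2 - 23*t - 180) - 45*t^2 - 450*t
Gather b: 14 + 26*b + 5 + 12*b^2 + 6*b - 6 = 12*b^2 + 32*b + 13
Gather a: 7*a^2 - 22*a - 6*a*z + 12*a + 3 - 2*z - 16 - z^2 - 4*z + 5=7*a^2 + a*(-6*z - 10) - z^2 - 6*z - 8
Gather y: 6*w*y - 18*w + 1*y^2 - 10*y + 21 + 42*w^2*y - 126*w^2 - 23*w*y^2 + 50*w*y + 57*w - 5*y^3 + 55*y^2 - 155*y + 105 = -126*w^2 + 39*w - 5*y^3 + y^2*(56 - 23*w) + y*(42*w^2 + 56*w - 165) + 126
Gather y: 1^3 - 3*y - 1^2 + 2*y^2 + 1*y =2*y^2 - 2*y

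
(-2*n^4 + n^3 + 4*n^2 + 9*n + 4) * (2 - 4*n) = 8*n^5 - 8*n^4 - 14*n^3 - 28*n^2 + 2*n + 8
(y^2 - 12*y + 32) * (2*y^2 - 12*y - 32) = 2*y^4 - 36*y^3 + 176*y^2 - 1024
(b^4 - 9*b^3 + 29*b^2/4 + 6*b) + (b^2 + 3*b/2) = b^4 - 9*b^3 + 33*b^2/4 + 15*b/2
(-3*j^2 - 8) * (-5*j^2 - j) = 15*j^4 + 3*j^3 + 40*j^2 + 8*j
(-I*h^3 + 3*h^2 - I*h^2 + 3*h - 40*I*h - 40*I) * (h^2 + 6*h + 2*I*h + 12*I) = -I*h^5 + 5*h^4 - 7*I*h^4 + 35*h^3 - 40*I*h^3 + 110*h^2 - 238*I*h^2 + 560*h - 204*I*h + 480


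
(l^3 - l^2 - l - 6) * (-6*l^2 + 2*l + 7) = -6*l^5 + 8*l^4 + 11*l^3 + 27*l^2 - 19*l - 42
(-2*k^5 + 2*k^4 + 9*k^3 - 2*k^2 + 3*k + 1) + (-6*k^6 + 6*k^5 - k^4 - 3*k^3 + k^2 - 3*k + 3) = -6*k^6 + 4*k^5 + k^4 + 6*k^3 - k^2 + 4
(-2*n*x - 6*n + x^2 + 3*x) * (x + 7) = -2*n*x^2 - 20*n*x - 42*n + x^3 + 10*x^2 + 21*x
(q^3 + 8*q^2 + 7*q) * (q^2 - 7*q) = q^5 + q^4 - 49*q^3 - 49*q^2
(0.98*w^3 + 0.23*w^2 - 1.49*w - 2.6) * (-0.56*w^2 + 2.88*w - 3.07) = -0.5488*w^5 + 2.6936*w^4 - 1.5118*w^3 - 3.5413*w^2 - 2.9137*w + 7.982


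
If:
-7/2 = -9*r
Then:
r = 7/18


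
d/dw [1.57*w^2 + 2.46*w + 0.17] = 3.14*w + 2.46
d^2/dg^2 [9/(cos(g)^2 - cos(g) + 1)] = 9*(4*sin(g)^4 + sin(g)^2 + 19*cos(g)/4 - 3*cos(3*g)/4 - 5)/(sin(g)^2 + cos(g) - 2)^3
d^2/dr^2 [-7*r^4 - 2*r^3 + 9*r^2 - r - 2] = -84*r^2 - 12*r + 18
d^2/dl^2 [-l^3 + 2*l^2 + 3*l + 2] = 4 - 6*l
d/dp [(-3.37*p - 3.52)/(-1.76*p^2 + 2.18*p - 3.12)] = (-5.9312*p^2 - 12.3904*p + 18.188)/(3.0976*p^4 - 7.6736*p^3 + 15.7348*p^2 - 13.6032*p + 9.7344)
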